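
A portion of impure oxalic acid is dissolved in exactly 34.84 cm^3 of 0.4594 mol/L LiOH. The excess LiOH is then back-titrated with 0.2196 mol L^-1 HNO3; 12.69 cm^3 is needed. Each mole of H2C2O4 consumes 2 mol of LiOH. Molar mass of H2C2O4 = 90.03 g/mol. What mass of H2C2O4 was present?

Total n(LiOH) added = 0.4594 x 0.03484 = 0.01601 mol.
n(HNO3) used = 0.2196 x 0.01269 = 0.002787 mol, which equals the excess n(LiOH).
So n(LiOH) consumed by the sample = 0.01601 - 0.002787 = 0.01322 mol.
n(H2C2O4) = 0.01322 / 2 = 0.006609 mol.
mass = 0.006609 mol x 90.03 g/mol = 0.595 g.

0.595 g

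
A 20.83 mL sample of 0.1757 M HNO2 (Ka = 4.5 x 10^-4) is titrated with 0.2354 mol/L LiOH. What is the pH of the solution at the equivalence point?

8.17

n(HNO2) = 0.1757 x 0.02083 = 0.003660 mol; V(LiOH) at equivalence = 0.003660/0.2354 = 0.01555 L.
At equivalence all the acid is converted to NO2-; total volume = 0.02083 + 0.01555 = 0.03638 L, so [NO2-] = 0.003660/0.03638 = 0.1006 M.
Kb = Kw/Ka = 1.0e-14 / 4.5 x 10^-4 = 2.22e-11.
[OH^-] = sqrt(Kb x [NO2-]) = sqrt(2.22e-11 x 0.1006) = 1.50e-6 M.
pOH = 5.83, so pH = 14.00 - 5.83 = 8.17.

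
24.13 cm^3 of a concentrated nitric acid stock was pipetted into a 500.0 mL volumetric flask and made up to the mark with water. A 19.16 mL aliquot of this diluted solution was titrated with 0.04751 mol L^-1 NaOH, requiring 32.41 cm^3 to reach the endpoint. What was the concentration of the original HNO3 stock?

1.67 M

n(NaOH) = 0.04751 x 0.03241 = 0.001540 mol.
n(HNO3) in the aliquot = 0.001540 mol.
[diluted HNO3] = 0.001540 / 0.01916 = 0.08037 M.
Dilution factor = 500.0/24.13 = 20.72, so [stock] = 0.08037 x 20.72 = 1.67 M.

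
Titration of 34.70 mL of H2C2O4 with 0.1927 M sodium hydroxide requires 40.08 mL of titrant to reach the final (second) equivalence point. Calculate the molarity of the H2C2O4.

0.111 M

n(NaOH) = 0.1927 x 0.04008 = 0.007723 mol.
At the final (second) equivalence point, 2 mol OH^- react per mol H2C2O4, so n(H2C2O4) = 0.007723 / 2 = 0.003862 mol.
[H2C2O4] = 0.003862 / 0.03470 L = 0.111 M.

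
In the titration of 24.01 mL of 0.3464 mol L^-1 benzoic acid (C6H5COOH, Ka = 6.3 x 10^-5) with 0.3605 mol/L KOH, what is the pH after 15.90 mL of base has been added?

4.55

Initial n(C6H5COOH) = 0.3464 x 0.02401 = 0.008317 mol.
n(KOH) added = 0.3605 x 0.01590 = 0.005732 mol, converting that many moles of C6H5COOH to C6H5COO-.
Remaining n(C6H5COOH) = 0.002585 mol; n(C6H5COO-) = 0.005732 mol.
By Henderson-Hasselbalch, pH = pKa + log([A^-]/[HA]) = 4.20 + log(0.005732/0.002585) = 4.20 + (+0.35) = 4.55.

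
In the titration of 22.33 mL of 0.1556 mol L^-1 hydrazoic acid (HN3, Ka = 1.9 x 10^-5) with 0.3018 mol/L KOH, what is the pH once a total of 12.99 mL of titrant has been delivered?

12.10

n(acid) = 0.1556 x 0.02233 = 0.003475 mol; n(KOH) added = 0.3018 x 0.01299 = 0.003920 mol.
Base is in excess by 0.003920 - 0.003475 = 0.0004458 mol in a total volume of 0.03532 L.
[OH^-] = 0.0004458/0.03532 = 0.01262 M, so pOH = 1.90 and pH = 14.00 - 1.90 = 12.10.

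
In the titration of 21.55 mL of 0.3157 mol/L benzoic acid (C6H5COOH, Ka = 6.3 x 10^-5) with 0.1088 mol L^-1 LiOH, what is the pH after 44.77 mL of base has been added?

Initial n(C6H5COOH) = 0.3157 x 0.02155 = 0.006803 mol.
n(LiOH) added = 0.1088 x 0.04477 = 0.004871 mol, converting that many moles of C6H5COOH to C6H5COO-.
Remaining n(C6H5COOH) = 0.001932 mol; n(C6H5COO-) = 0.004871 mol.
By Henderson-Hasselbalch, pH = pKa + log([A^-]/[HA]) = 4.20 + log(0.004871/0.001932) = 4.20 + (+0.40) = 4.60.

4.60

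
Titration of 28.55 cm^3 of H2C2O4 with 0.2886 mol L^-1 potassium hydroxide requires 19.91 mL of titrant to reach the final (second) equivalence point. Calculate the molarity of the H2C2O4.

n(KOH) = 0.2886 x 0.01991 = 0.005746 mol.
At the final (second) equivalence point, 2 mol OH^- react per mol H2C2O4, so n(H2C2O4) = 0.005746 / 2 = 0.002873 mol.
[H2C2O4] = 0.002873 / 0.02855 L = 0.101 M.

0.101 M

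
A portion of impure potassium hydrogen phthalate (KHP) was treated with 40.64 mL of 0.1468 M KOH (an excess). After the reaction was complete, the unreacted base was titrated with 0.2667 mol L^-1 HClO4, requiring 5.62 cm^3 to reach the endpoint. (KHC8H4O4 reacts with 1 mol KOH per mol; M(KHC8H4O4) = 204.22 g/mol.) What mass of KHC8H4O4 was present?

Total n(KOH) added = 0.1468 x 0.04064 = 0.005966 mol.
n(HClO4) used = 0.2667 x 0.005620 = 0.001499 mol, which equals the excess n(KOH).
So n(KOH) consumed by the sample = 0.005966 - 0.001499 = 0.004467 mol.
n(KHC8H4O4) = 0.004467 / 1 = 0.004467 mol.
mass = 0.004467 mol x 204.22 g/mol = 0.912 g.

0.912 g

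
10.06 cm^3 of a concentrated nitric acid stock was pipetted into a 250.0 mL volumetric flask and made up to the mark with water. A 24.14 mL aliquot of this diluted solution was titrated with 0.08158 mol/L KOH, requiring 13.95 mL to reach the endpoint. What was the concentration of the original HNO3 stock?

n(KOH) = 0.08158 x 0.01395 = 0.001138 mol.
n(HNO3) in the aliquot = 0.001138 mol.
[diluted HNO3] = 0.001138 / 0.02414 = 0.04714 M.
Dilution factor = 250.0/10.06 = 24.85, so [stock] = 0.04714 x 24.85 = 1.17 M.

1.17 M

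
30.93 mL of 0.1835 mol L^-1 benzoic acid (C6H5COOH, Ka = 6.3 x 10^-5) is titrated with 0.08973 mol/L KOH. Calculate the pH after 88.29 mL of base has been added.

n(acid) = 0.1835 x 0.03093 = 0.005676 mol; n(KOH) added = 0.08973 x 0.08829 = 0.007922 mol.
Base is in excess by 0.007922 - 0.005676 = 0.002247 mol in a total volume of 0.1192 L.
[OH^-] = 0.002247/0.1192 = 0.01884 M, so pOH = 1.72 and pH = 14.00 - 1.72 = 12.28.

12.28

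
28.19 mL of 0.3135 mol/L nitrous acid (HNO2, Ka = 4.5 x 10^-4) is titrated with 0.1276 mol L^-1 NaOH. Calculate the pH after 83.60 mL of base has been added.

n(acid) = 0.3135 x 0.02819 = 0.008838 mol; n(NaOH) added = 0.1276 x 0.08360 = 0.01067 mol.
Base is in excess by 0.01067 - 0.008838 = 0.001830 mol in a total volume of 0.1118 L.
[OH^-] = 0.001830/0.1118 = 0.01637 M, so pOH = 1.79 and pH = 14.00 - 1.79 = 12.21.

12.21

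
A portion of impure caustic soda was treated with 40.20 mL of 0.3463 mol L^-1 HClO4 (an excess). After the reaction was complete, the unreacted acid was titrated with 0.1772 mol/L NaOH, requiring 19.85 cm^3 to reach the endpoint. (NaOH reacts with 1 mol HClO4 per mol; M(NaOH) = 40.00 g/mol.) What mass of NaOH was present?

Total n(HClO4) added = 0.3463 x 0.04020 = 0.01392 mol.
n(NaOH) used = 0.1772 x 0.01985 = 0.003517 mol, which equals the excess n(HClO4).
So n(HClO4) consumed by the sample = 0.01392 - 0.003517 = 0.01040 mol.
n(NaOH) = 0.01040 / 1 = 0.01040 mol.
mass = 0.01040 mol x 40.00 g/mol = 0.416 g.

0.416 g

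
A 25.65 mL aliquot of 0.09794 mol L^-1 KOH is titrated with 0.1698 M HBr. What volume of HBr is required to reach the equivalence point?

14.8 mL

n(KOH) = 0.09794 mol/L x 0.02565 L = 0.002512 mol.
At equivalence n(HBr) = n(KOH) = 0.002512 mol.
V(HBr) = 0.002512 / 0.1698 = 0.01479 L = 14.8 mL.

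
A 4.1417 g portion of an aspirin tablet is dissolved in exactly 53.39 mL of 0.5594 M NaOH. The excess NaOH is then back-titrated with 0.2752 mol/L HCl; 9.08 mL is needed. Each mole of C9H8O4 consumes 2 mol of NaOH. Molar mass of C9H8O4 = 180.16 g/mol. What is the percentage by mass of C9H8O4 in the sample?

59.5%

Total n(NaOH) added = 0.5594 x 0.05339 = 0.02987 mol.
n(HCl) used = 0.2752 x 0.009080 = 0.002499 mol, which equals the excess n(NaOH).
So n(NaOH) consumed by the sample = 0.02987 - 0.002499 = 0.02737 mol.
n(C9H8O4) = 0.02737 / 2 = 0.01368 mol.
mass C9H8O4 = 0.01368 x 180.16 = 2.465 g, so %C9H8O4 = 2.465/4.1417 x 100 = 59.5%.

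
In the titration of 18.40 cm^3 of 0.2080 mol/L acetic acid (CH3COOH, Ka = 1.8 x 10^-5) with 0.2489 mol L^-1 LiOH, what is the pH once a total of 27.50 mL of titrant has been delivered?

n(acid) = 0.2080 x 0.01840 = 0.003827 mol; n(LiOH) added = 0.2489 x 0.02750 = 0.006845 mol.
Base is in excess by 0.006845 - 0.003827 = 0.003018 mol in a total volume of 0.04590 L.
[OH^-] = 0.003018/0.04590 = 0.06574 M, so pOH = 1.18 and pH = 14.00 - 1.18 = 12.82.

12.82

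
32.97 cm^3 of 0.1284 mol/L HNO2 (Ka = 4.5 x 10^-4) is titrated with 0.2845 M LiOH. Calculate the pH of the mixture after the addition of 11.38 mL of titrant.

Initial n(HNO2) = 0.1284 x 0.03297 = 0.004233 mol.
n(LiOH) added = 0.2845 x 0.01138 = 0.003238 mol, converting that many moles of HNO2 to NO2-.
Remaining n(HNO2) = 0.0009957 mol; n(NO2-) = 0.003238 mol.
By Henderson-Hasselbalch, pH = pKa + log([A^-]/[HA]) = 3.35 + log(0.003238/0.0009957) = 3.35 + (+0.51) = 3.86.

3.86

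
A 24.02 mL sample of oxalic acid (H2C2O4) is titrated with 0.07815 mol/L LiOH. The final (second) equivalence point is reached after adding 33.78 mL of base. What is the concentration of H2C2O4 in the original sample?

n(LiOH) = 0.07815 x 0.03378 = 0.002640 mol.
At the final (second) equivalence point, 2 mol OH^- react per mol H2C2O4, so n(H2C2O4) = 0.002640 / 2 = 0.001320 mol.
[H2C2O4] = 0.001320 / 0.02402 L = 0.0550 M.

0.0550 M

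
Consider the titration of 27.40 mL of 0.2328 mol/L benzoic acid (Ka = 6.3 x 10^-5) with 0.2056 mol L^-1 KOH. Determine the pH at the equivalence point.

n(C6H5COOH) = 0.2328 x 0.02740 = 0.006379 mol; V(KOH) at equivalence = 0.006379/0.2056 = 0.03102 L.
At equivalence all the acid is converted to C6H5COO-; total volume = 0.02740 + 0.03102 = 0.05842 L, so [C6H5COO-] = 0.006379/0.05842 = 0.1092 M.
Kb = Kw/Ka = 1.0e-14 / 6.3 x 10^-5 = 1.59e-10.
[OH^-] = sqrt(Kb x [C6H5COO-]) = sqrt(1.59e-10 x 0.1092) = 4.16e-6 M.
pOH = 5.38, so pH = 14.00 - 5.38 = 8.62.

8.62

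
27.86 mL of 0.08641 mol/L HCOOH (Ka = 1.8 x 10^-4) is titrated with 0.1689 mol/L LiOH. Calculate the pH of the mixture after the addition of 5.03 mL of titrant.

Initial n(HCOOH) = 0.08641 x 0.02786 = 0.002407 mol.
n(LiOH) added = 0.1689 x 0.005030 = 0.0008496 mol, converting that many moles of HCOOH to HCOO-.
Remaining n(HCOOH) = 0.001558 mol; n(HCOO-) = 0.0008496 mol.
By Henderson-Hasselbalch, pH = pKa + log([A^-]/[HA]) = 3.74 + log(0.0008496/0.001558) = 3.74 + (-0.26) = 3.48.

3.48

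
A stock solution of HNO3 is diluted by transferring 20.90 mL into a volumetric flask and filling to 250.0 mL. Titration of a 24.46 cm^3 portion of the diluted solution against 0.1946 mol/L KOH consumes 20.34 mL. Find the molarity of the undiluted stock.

1.94 M

n(KOH) = 0.1946 x 0.02034 = 0.003958 mol.
n(HNO3) in the aliquot = 0.003958 mol.
[diluted HNO3] = 0.003958 / 0.02446 = 0.1618 M.
Dilution factor = 250.0/20.90 = 11.96, so [stock] = 0.1618 x 11.96 = 1.94 M.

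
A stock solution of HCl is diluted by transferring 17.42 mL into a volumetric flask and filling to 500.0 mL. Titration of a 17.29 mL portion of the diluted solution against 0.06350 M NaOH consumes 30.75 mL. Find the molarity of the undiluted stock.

3.24 M

n(NaOH) = 0.06350 x 0.03075 = 0.001953 mol.
n(HCl) in the aliquot = 0.001953 mol.
[diluted HCl] = 0.001953 / 0.01729 = 0.1129 M.
Dilution factor = 500.0/17.42 = 28.70, so [stock] = 0.1129 x 28.70 = 3.24 M.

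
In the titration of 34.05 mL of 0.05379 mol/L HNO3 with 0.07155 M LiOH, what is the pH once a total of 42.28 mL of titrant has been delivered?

12.19

n(acid) = 0.05379 x 0.03405 = 0.001832 mol; n(LiOH) added = 0.07155 x 0.04228 = 0.003025 mol.
Base is in excess by 0.003025 - 0.001832 = 0.001194 mol in a total volume of 0.07633 L.
[OH^-] = 0.001194/0.07633 = 0.01564 M, so pOH = 1.81 and pH = 14.00 - 1.81 = 12.19.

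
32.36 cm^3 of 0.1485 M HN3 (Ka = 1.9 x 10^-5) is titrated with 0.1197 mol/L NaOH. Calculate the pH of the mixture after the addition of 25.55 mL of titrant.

4.96

Initial n(HN3) = 0.1485 x 0.03236 = 0.004805 mol.
n(NaOH) added = 0.1197 x 0.02555 = 0.003058 mol, converting that many moles of HN3 to N3-.
Remaining n(HN3) = 0.001747 mol; n(N3-) = 0.003058 mol.
By Henderson-Hasselbalch, pH = pKa + log([A^-]/[HA]) = 4.72 + log(0.003058/0.001747) = 4.72 + (+0.24) = 4.96.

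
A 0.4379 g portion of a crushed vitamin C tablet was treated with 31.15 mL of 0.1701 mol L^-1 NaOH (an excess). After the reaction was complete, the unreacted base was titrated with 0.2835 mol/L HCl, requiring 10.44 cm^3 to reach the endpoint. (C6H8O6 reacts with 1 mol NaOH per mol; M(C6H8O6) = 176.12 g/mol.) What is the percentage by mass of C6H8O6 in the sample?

94.1%

Total n(NaOH) added = 0.1701 x 0.03115 = 0.005299 mol.
n(HCl) used = 0.2835 x 0.01044 = 0.002960 mol, which equals the excess n(NaOH).
So n(NaOH) consumed by the sample = 0.005299 - 0.002960 = 0.002339 mol.
n(C6H8O6) = 0.002339 / 1 = 0.002339 mol.
mass C6H8O6 = 0.002339 x 176.12 = 0.4119 g, so %C6H8O6 = 0.4119/0.4379 x 100 = 94.1%.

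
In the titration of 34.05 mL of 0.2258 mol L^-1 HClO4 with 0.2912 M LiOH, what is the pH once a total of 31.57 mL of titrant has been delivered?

n(acid) = 0.2258 x 0.03405 = 0.007688 mol; n(LiOH) added = 0.2912 x 0.03157 = 0.009193 mol.
Base is in excess by 0.009193 - 0.007688 = 0.001505 mol in a total volume of 0.06562 L.
[OH^-] = 0.001505/0.06562 = 0.02293 M, so pOH = 1.64 and pH = 14.00 - 1.64 = 12.36.

12.36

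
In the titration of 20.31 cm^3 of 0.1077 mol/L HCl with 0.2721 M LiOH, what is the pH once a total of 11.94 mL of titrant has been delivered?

12.52

n(acid) = 0.1077 x 0.02031 = 0.002187 mol; n(LiOH) added = 0.2721 x 0.01194 = 0.003249 mol.
Base is in excess by 0.003249 - 0.002187 = 0.001061 mol in a total volume of 0.03225 L.
[OH^-] = 0.001061/0.03225 = 0.03291 M, so pOH = 1.48 and pH = 14.00 - 1.48 = 12.52.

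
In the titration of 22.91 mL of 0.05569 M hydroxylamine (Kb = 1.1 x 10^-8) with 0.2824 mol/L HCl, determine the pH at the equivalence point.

n(NH2OH) = 0.05569 x 0.02291 = 0.001276 mol; V(HCl) at equivalence = 0.001276/0.2824 = 0.004518 L.
At equivalence the base is fully converted to NH3OH+; total volume = 0.02743 L, so [NH3OH+] = 0.001276/0.02743 = 0.04652 M.
Ka(NH3OH+) = Kw/Kb = 1.0e-14 / 1.1 x 10^-8 = 9.09e-7.
[H^+] = sqrt(Ka x [NH3OH+]) = sqrt(9.09e-7 x 0.04652) = 0.000206 M.
pH = -log(0.000206) = 3.69.

3.69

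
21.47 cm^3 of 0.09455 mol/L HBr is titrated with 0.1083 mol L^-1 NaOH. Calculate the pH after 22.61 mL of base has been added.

n(acid) = 0.09455 x 0.02147 = 0.002030 mol; n(NaOH) added = 0.1083 x 0.02261 = 0.002449 mol.
Base is in excess by 0.002449 - 0.002030 = 0.0004187 mol in a total volume of 0.04408 L.
[OH^-] = 0.0004187/0.04408 = 0.009498 M, so pOH = 2.02 and pH = 14.00 - 2.02 = 11.98.

11.98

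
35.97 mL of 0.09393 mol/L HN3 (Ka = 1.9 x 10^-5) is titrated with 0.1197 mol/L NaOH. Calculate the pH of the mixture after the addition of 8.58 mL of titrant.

Initial n(HN3) = 0.09393 x 0.03597 = 0.003379 mol.
n(NaOH) added = 0.1197 x 0.008580 = 0.001027 mol, converting that many moles of HN3 to N3-.
Remaining n(HN3) = 0.002352 mol; n(N3-) = 0.001027 mol.
By Henderson-Hasselbalch, pH = pKa + log([A^-]/[HA]) = 4.72 + log(0.001027/0.002352) = 4.72 + (-0.36) = 4.36.

4.36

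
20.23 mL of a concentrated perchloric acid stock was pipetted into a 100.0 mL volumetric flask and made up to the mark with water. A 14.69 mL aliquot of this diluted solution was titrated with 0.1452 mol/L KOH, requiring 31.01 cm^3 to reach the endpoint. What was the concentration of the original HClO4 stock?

n(KOH) = 0.1452 x 0.03101 = 0.004503 mol.
n(HClO4) in the aliquot = 0.004503 mol.
[diluted HClO4] = 0.004503 / 0.01469 = 0.3065 M.
Dilution factor = 100.0/20.23 = 4.943, so [stock] = 0.3065 x 4.943 = 1.52 M.

1.52 M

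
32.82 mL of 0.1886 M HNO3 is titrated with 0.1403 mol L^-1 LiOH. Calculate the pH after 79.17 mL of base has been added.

n(acid) = 0.1886 x 0.03282 = 0.006190 mol; n(LiOH) added = 0.1403 x 0.07917 = 0.01111 mol.
Base is in excess by 0.01111 - 0.006190 = 0.004918 mol in a total volume of 0.1120 L.
[OH^-] = 0.004918/0.1120 = 0.04391 M, so pOH = 1.36 and pH = 14.00 - 1.36 = 12.64.

12.64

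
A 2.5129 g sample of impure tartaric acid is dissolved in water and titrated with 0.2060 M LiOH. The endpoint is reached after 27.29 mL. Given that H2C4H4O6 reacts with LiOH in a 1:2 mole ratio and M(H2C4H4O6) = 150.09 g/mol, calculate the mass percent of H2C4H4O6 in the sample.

n(LiOH) = 0.2060 x 0.02729 = 0.005622 mol.
n(H2C4H4O6) = 0.005622 / 2 = 0.002811 mol.
mass of H2C4H4O6 = 0.002811 x 150.09 = 0.4219 g.
% purity = 0.4219 / 2.5129 x 100 = 16.8%.

16.8%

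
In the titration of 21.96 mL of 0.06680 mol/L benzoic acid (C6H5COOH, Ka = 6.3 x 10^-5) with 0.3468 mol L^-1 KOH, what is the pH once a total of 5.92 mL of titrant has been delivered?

12.32

n(acid) = 0.06680 x 0.02196 = 0.001467 mol; n(KOH) added = 0.3468 x 0.005920 = 0.002053 mol.
Base is in excess by 0.002053 - 0.001467 = 0.0005861 mol in a total volume of 0.02788 L.
[OH^-] = 0.0005861/0.02788 = 0.02102 M, so pOH = 1.68 and pH = 14.00 - 1.68 = 12.32.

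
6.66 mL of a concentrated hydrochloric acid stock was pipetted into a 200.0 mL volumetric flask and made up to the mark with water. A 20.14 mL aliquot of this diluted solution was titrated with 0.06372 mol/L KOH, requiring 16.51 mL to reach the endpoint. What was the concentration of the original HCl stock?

n(KOH) = 0.06372 x 0.01651 = 0.001052 mol.
n(HCl) in the aliquot = 0.001052 mol.
[diluted HCl] = 0.001052 / 0.02014 = 0.05224 M.
Dilution factor = 200.0/6.660 = 30.03, so [stock] = 0.05224 x 30.03 = 1.57 M.

1.57 M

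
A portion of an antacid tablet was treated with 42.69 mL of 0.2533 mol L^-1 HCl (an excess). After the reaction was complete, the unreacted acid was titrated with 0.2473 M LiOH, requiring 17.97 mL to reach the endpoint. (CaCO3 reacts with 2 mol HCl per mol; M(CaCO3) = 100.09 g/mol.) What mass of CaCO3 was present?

Total n(HCl) added = 0.2533 x 0.04269 = 0.01081 mol.
n(LiOH) used = 0.2473 x 0.01797 = 0.004444 mol, which equals the excess n(HCl).
So n(HCl) consumed by the sample = 0.01081 - 0.004444 = 0.006369 mol.
n(CaCO3) = 0.006369 / 2 = 0.003185 mol.
mass = 0.003185 mol x 100.09 g/mol = 0.319 g.

0.319 g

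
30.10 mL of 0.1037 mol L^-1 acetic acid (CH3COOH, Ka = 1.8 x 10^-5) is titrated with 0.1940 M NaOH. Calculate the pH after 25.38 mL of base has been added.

12.51

n(acid) = 0.1037 x 0.03010 = 0.003121 mol; n(NaOH) added = 0.1940 x 0.02538 = 0.004924 mol.
Base is in excess by 0.004924 - 0.003121 = 0.001802 mol in a total volume of 0.05548 L.
[OH^-] = 0.001802/0.05548 = 0.03249 M, so pOH = 1.49 and pH = 14.00 - 1.49 = 12.51.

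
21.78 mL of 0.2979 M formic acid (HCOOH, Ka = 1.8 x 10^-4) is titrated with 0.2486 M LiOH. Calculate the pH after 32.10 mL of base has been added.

12.44

n(acid) = 0.2979 x 0.02178 = 0.006488 mol; n(LiOH) added = 0.2486 x 0.03210 = 0.007980 mol.
Base is in excess by 0.007980 - 0.006488 = 0.001492 mol in a total volume of 0.05388 L.
[OH^-] = 0.001492/0.05388 = 0.02769 M, so pOH = 1.56 and pH = 14.00 - 1.56 = 12.44.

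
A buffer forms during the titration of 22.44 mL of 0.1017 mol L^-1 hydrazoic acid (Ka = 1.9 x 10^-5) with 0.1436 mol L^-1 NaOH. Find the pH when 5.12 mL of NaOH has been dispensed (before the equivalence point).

Initial n(HN3) = 0.1017 x 0.02244 = 0.002282 mol.
n(NaOH) added = 0.1436 x 0.005120 = 0.0007352 mol, converting that many moles of HN3 to N3-.
Remaining n(HN3) = 0.001547 mol; n(N3-) = 0.0007352 mol.
By Henderson-Hasselbalch, pH = pKa + log([A^-]/[HA]) = 4.72 + log(0.0007352/0.001547) = 4.72 + (-0.32) = 4.40.

4.40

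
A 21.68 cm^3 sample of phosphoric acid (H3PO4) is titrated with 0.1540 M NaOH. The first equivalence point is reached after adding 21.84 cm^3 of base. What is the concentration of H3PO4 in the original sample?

0.155 M

n(NaOH) = 0.1540 x 0.02184 = 0.003363 mol.
At the first equivalence point, 1 mol OH^- react per mol H3PO4, so n(H3PO4) = 0.003363 / 1 = 0.003363 mol.
[H3PO4] = 0.003363 / 0.02168 L = 0.155 M.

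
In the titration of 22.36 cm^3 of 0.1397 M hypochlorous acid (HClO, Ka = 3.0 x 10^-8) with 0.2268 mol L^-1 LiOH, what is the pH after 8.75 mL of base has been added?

7.76

Initial n(HClO) = 0.1397 x 0.02236 = 0.003124 mol.
n(LiOH) added = 0.2268 x 0.008750 = 0.001984 mol, converting that many moles of HClO to ClO-.
Remaining n(HClO) = 0.001139 mol; n(ClO-) = 0.001984 mol.
By Henderson-Hasselbalch, pH = pKa + log([A^-]/[HA]) = 7.52 + log(0.001984/0.001139) = 7.52 + (+0.24) = 7.76.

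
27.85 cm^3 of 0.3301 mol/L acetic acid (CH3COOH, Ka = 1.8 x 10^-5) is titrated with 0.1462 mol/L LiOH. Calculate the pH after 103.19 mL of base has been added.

n(acid) = 0.3301 x 0.02785 = 0.009193 mol; n(LiOH) added = 0.1462 x 0.1032 = 0.01509 mol.
Base is in excess by 0.01509 - 0.009193 = 0.005893 mol in a total volume of 0.1310 L.
[OH^-] = 0.005893/0.1310 = 0.04497 M, so pOH = 1.35 and pH = 14.00 - 1.35 = 12.65.

12.65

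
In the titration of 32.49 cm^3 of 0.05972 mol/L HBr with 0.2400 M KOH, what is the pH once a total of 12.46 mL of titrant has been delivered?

12.37

n(acid) = 0.05972 x 0.03249 = 0.001940 mol; n(KOH) added = 0.2400 x 0.01246 = 0.002990 mol.
Base is in excess by 0.002990 - 0.001940 = 0.001050 mol in a total volume of 0.04495 L.
[OH^-] = 0.001050/0.04495 = 0.02336 M, so pOH = 1.63 and pH = 14.00 - 1.63 = 12.37.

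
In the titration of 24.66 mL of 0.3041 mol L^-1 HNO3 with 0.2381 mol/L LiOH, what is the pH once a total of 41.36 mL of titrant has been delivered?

n(acid) = 0.3041 x 0.02466 = 0.007499 mol; n(LiOH) added = 0.2381 x 0.04136 = 0.009848 mol.
Base is in excess by 0.009848 - 0.007499 = 0.002349 mol in a total volume of 0.06602 L.
[OH^-] = 0.002349/0.06602 = 0.03558 M, so pOH = 1.45 and pH = 14.00 - 1.45 = 12.55.

12.55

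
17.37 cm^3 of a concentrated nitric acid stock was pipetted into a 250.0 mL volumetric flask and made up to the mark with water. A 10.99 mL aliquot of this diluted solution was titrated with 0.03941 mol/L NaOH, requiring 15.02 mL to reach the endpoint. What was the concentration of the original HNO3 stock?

0.775 M

n(NaOH) = 0.03941 x 0.01502 = 0.0005919 mol.
n(HNO3) in the aliquot = 0.0005919 mol.
[diluted HNO3] = 0.0005919 / 0.01099 = 0.05386 M.
Dilution factor = 250.0/17.37 = 14.39, so [stock] = 0.05386 x 14.39 = 0.775 M.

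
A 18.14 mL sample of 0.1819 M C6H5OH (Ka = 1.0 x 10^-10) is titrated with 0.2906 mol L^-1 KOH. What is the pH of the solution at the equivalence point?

11.52

n(C6H5OH) = 0.1819 x 0.01814 = 0.003300 mol; V(KOH) at equivalence = 0.003300/0.2906 = 0.01135 L.
At equivalence all the acid is converted to C6H5O-; total volume = 0.01814 + 0.01135 = 0.02949 L, so [C6H5O-] = 0.003300/0.02949 = 0.1119 M.
Kb = Kw/Ka = 1.0e-14 / 1.0 x 10^-10 = 0.000100.
[OH^-] = sqrt(Kb x [C6H5O-]) = sqrt(0.000100 x 0.1119) = 0.00334 M.
pOH = 2.48, so pH = 14.00 - 2.48 = 11.52.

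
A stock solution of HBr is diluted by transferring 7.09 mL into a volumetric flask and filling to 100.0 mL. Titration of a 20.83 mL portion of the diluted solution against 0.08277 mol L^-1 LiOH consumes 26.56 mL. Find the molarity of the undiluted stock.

1.49 M

n(LiOH) = 0.08277 x 0.02656 = 0.002198 mol.
n(HBr) in the aliquot = 0.002198 mol.
[diluted HBr] = 0.002198 / 0.02083 = 0.1055 M.
Dilution factor = 100.0/7.090 = 14.10, so [stock] = 0.1055 x 14.10 = 1.49 M.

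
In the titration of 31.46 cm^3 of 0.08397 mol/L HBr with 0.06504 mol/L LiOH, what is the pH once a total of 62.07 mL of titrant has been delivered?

12.17

n(acid) = 0.08397 x 0.03146 = 0.002642 mol; n(LiOH) added = 0.06504 x 0.06207 = 0.004037 mol.
Base is in excess by 0.004037 - 0.002642 = 0.001395 mol in a total volume of 0.09353 L.
[OH^-] = 0.001395/0.09353 = 0.01492 M, so pOH = 1.83 and pH = 14.00 - 1.83 = 12.17.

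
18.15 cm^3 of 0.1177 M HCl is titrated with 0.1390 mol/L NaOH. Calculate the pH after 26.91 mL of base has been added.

n(acid) = 0.1177 x 0.01815 = 0.002136 mol; n(NaOH) added = 0.1390 x 0.02691 = 0.003740 mol.
Base is in excess by 0.003740 - 0.002136 = 0.001604 mol in a total volume of 0.04506 L.
[OH^-] = 0.001604/0.04506 = 0.03560 M, so pOH = 1.45 and pH = 14.00 - 1.45 = 12.55.

12.55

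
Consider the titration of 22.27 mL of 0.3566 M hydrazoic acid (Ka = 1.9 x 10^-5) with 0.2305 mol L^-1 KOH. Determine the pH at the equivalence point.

n(HN3) = 0.3566 x 0.02227 = 0.007941 mol; V(KOH) at equivalence = 0.007941/0.2305 = 0.03445 L.
At equivalence all the acid is converted to N3-; total volume = 0.02227 + 0.03445 = 0.05672 L, so [N3-] = 0.007941/0.05672 = 0.1400 M.
Kb = Kw/Ka = 1.0e-14 / 1.9 x 10^-5 = 5.26e-10.
[OH^-] = sqrt(Kb x [N3-]) = sqrt(5.26e-10 x 0.1400) = 8.58e-6 M.
pOH = 5.07, so pH = 14.00 - 5.07 = 8.93.

8.93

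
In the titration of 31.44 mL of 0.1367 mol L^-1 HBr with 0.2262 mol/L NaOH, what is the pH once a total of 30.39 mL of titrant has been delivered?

12.62

n(acid) = 0.1367 x 0.03144 = 0.004298 mol; n(NaOH) added = 0.2262 x 0.03039 = 0.006874 mol.
Base is in excess by 0.006874 - 0.004298 = 0.002576 mol in a total volume of 0.06183 L.
[OH^-] = 0.002576/0.06183 = 0.04167 M, so pOH = 1.38 and pH = 14.00 - 1.38 = 12.62.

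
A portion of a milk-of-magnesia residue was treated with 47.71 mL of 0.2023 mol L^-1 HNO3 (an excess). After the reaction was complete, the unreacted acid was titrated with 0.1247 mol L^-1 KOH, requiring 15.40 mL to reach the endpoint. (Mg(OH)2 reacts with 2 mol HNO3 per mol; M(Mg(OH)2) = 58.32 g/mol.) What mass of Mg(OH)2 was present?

Total n(HNO3) added = 0.2023 x 0.04771 = 0.009652 mol.
n(KOH) used = 0.1247 x 0.01540 = 0.001920 mol, which equals the excess n(HNO3).
So n(HNO3) consumed by the sample = 0.009652 - 0.001920 = 0.007731 mol.
n(Mg(OH)2) = 0.007731 / 2 = 0.003866 mol.
mass = 0.003866 mol x 58.32 g/mol = 0.225 g.

0.225 g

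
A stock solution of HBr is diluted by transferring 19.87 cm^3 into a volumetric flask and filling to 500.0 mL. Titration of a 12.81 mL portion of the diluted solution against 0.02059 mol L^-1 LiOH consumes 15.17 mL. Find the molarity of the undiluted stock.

0.614 M

n(LiOH) = 0.02059 x 0.01517 = 0.0003124 mol.
n(HBr) in the aliquot = 0.0003124 mol.
[diluted HBr] = 0.0003124 / 0.01281 = 0.02438 M.
Dilution factor = 500.0/19.87 = 25.16, so [stock] = 0.02438 x 25.16 = 0.614 M.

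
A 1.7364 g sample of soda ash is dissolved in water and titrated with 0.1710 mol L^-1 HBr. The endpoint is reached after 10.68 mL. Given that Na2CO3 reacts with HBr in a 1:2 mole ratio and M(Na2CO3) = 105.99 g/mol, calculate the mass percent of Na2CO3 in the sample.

n(HBr) = 0.1710 x 0.01068 = 0.001826 mol.
n(Na2CO3) = 0.001826 / 2 = 0.0009131 mol.
mass of Na2CO3 = 0.0009131 x 105.99 = 0.09678 g.
% purity = 0.09678 / 1.7364 x 100 = 5.57%.

5.57%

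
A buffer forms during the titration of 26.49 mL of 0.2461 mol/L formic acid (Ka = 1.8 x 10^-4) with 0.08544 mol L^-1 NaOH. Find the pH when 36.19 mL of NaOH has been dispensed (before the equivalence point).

Initial n(HCOOH) = 0.2461 x 0.02649 = 0.006519 mol.
n(NaOH) added = 0.08544 x 0.03619 = 0.003092 mol, converting that many moles of HCOOH to HCOO-.
Remaining n(HCOOH) = 0.003427 mol; n(HCOO-) = 0.003092 mol.
By Henderson-Hasselbalch, pH = pKa + log([A^-]/[HA]) = 3.74 + log(0.003092/0.003427) = 3.74 + (-0.04) = 3.70.

3.70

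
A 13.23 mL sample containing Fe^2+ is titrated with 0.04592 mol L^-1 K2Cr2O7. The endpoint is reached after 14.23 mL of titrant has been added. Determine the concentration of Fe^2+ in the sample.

n(K2Cr2O7) = 0.04592 x 0.01423 = 0.0006534 mol.
From the balanced equation, 1 mol K2Cr2O7 reacts with 6 mol Fe^2+, so n(Fe^2+) = 0.0006534 x 6/1 = 0.003921 mol.
[Fe^2+] = 0.003921 / 0.01323 L = 0.296 M.

0.296 M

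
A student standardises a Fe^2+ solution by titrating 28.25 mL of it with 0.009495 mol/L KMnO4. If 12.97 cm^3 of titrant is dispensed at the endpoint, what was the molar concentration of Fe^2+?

0.0218 M

n(KMnO4) = 0.009495 x 0.01297 = 0.0001232 mol.
From the balanced equation, 1 mol KMnO4 reacts with 5 mol Fe^2+, so n(Fe^2+) = 0.0001232 x 5/1 = 0.0006158 mol.
[Fe^2+] = 0.0006158 / 0.02825 L = 0.0218 M.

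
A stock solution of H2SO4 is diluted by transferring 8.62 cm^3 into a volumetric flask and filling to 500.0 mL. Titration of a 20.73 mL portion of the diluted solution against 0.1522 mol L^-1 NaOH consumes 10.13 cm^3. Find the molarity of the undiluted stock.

n(NaOH) = 0.1522 x 0.01013 = 0.001542 mol.
n(H2SO4) in the aliquot = 0.001542 x 1/2 = 0.0007709 mol.
[diluted H2SO4] = 0.0007709 / 0.02073 = 0.03719 M.
Dilution factor = 500.0/8.620 = 58.00, so [stock] = 0.03719 x 58.00 = 2.16 M.

2.16 M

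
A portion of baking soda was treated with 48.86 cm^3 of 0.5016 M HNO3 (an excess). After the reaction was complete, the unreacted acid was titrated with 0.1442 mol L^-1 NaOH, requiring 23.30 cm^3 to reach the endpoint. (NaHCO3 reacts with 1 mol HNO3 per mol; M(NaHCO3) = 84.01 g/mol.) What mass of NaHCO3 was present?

1.78 g

Total n(HNO3) added = 0.5016 x 0.04886 = 0.02451 mol.
n(NaOH) used = 0.1442 x 0.02330 = 0.003360 mol, which equals the excess n(HNO3).
So n(HNO3) consumed by the sample = 0.02451 - 0.003360 = 0.02115 mol.
n(NaHCO3) = 0.02115 / 1 = 0.02115 mol.
mass = 0.02115 mol x 84.01 g/mol = 1.78 g.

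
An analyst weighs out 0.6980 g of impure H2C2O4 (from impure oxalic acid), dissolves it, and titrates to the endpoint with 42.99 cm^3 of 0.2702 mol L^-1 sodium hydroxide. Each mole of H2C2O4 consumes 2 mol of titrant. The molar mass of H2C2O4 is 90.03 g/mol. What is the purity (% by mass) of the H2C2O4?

n(NaOH) = 0.2702 x 0.04299 = 0.01162 mol.
n(H2C2O4) = 0.01162 / 2 = 0.005808 mol.
mass of H2C2O4 = 0.005808 x 90.03 = 0.5229 g.
% purity = 0.5229 / 0.6980 x 100 = 74.9%.

74.9%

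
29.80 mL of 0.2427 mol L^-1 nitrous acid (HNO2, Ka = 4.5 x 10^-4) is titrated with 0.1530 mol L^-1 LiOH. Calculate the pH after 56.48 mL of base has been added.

n(acid) = 0.2427 x 0.02980 = 0.007232 mol; n(LiOH) added = 0.1530 x 0.05648 = 0.008641 mol.
Base is in excess by 0.008641 - 0.007232 = 0.001409 mol in a total volume of 0.08628 L.
[OH^-] = 0.001409/0.08628 = 0.01633 M, so pOH = 1.79 and pH = 14.00 - 1.79 = 12.21.

12.21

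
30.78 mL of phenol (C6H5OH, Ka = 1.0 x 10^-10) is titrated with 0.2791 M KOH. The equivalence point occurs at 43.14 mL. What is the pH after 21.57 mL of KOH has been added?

10.00

21.57 mL is exactly half the equivalence volume (43.14/2), i.e. the half-equivalence point.
There, n(HA) = n(A^-), so pH = pKa = -log(1.0 x 10^-10) = 10.00.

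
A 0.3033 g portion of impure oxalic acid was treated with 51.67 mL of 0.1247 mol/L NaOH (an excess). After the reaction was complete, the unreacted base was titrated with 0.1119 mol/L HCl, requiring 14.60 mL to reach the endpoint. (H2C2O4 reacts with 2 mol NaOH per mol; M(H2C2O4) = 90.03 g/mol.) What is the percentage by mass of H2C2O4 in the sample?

Total n(NaOH) added = 0.1247 x 0.05167 = 0.006443 mol.
n(HCl) used = 0.1119 x 0.01460 = 0.001634 mol, which equals the excess n(NaOH).
So n(NaOH) consumed by the sample = 0.006443 - 0.001634 = 0.004810 mol.
n(H2C2O4) = 0.004810 / 2 = 0.002405 mol.
mass H2C2O4 = 0.002405 x 90.03 = 0.2165 g, so %H2C2O4 = 0.2165/0.3033 x 100 = 71.4%.

71.4%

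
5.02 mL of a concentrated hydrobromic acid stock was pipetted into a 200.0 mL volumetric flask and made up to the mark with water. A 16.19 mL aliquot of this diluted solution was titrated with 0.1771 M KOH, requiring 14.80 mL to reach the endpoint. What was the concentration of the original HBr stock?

6.45 M

n(KOH) = 0.1771 x 0.01480 = 0.002621 mol.
n(HBr) in the aliquot = 0.002621 mol.
[diluted HBr] = 0.002621 / 0.01619 = 0.1619 M.
Dilution factor = 200.0/5.020 = 39.84, so [stock] = 0.1619 x 39.84 = 6.45 M.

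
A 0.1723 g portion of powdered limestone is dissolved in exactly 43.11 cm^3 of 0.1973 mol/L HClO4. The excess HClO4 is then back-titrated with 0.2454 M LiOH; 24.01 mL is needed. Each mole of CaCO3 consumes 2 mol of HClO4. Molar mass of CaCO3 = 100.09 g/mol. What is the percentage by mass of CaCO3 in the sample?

75.9%

Total n(HClO4) added = 0.1973 x 0.04311 = 0.008506 mol.
n(LiOH) used = 0.2454 x 0.02401 = 0.005892 mol, which equals the excess n(HClO4).
So n(HClO4) consumed by the sample = 0.008506 - 0.005892 = 0.002614 mol.
n(CaCO3) = 0.002614 / 2 = 0.001307 mol.
mass CaCO3 = 0.001307 x 100.09 = 0.1308 g, so %CaCO3 = 0.1308/0.1723 x 100 = 75.9%.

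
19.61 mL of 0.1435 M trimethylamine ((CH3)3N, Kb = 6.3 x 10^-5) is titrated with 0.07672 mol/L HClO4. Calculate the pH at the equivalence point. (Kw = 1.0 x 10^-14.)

n((CH3)3N) = 0.1435 x 0.01961 = 0.002814 mol; V(HClO4) at equivalence = 0.002814/0.07672 = 0.03668 L.
At equivalence the base is fully converted to (CH3)3NH+; total volume = 0.05629 L, so [(CH3)3NH+] = 0.002814/0.05629 = 0.04999 M.
Ka((CH3)3NH+) = Kw/Kb = 1.0e-14 / 6.3 x 10^-5 = 1.59e-10.
[H^+] = sqrt(Ka x [(CH3)3NH+]) = sqrt(1.59e-10 x 0.04999) = 2.82e-6 M.
pH = -log(2.82e-6) = 5.55.

5.55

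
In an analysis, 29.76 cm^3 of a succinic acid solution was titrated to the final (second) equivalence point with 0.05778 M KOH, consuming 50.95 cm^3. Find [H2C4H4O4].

0.0495 M

n(KOH) = 0.05778 x 0.05095 = 0.002944 mol.
At the final (second) equivalence point, 2 mol OH^- react per mol H2C4H4O4, so n(H2C4H4O4) = 0.002944 / 2 = 0.001472 mol.
[H2C4H4O4] = 0.001472 / 0.02976 L = 0.0495 M.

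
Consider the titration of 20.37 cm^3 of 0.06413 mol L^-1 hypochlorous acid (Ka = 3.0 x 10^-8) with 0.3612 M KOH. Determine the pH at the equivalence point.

10.13

n(HClO) = 0.06413 x 0.02037 = 0.001306 mol; V(KOH) at equivalence = 0.001306/0.3612 = 0.003617 L.
At equivalence all the acid is converted to ClO-; total volume = 0.02037 + 0.003617 = 0.02399 L, so [ClO-] = 0.001306/0.02399 = 0.05446 M.
Kb = Kw/Ka = 1.0e-14 / 3.0 x 10^-8 = 3.33e-7.
[OH^-] = sqrt(Kb x [ClO-]) = sqrt(3.33e-7 x 0.05446) = 0.000135 M.
pOH = 3.87, so pH = 14.00 - 3.87 = 10.13.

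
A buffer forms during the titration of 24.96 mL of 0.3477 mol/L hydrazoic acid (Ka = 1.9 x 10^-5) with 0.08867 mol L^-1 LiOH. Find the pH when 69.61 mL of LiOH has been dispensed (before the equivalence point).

5.11

Initial n(HN3) = 0.3477 x 0.02496 = 0.008679 mol.
n(LiOH) added = 0.08867 x 0.06961 = 0.006172 mol, converting that many moles of HN3 to N3-.
Remaining n(HN3) = 0.002506 mol; n(N3-) = 0.006172 mol.
By Henderson-Hasselbalch, pH = pKa + log([A^-]/[HA]) = 4.72 + log(0.006172/0.002506) = 4.72 + (+0.39) = 5.11.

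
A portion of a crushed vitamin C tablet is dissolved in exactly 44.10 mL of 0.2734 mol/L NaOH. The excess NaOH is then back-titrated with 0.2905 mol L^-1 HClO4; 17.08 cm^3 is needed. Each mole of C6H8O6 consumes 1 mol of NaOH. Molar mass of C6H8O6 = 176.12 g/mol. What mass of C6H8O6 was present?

1.25 g

Total n(NaOH) added = 0.2734 x 0.04410 = 0.01206 mol.
n(HClO4) used = 0.2905 x 0.01708 = 0.004962 mol, which equals the excess n(NaOH).
So n(NaOH) consumed by the sample = 0.01206 - 0.004962 = 0.007095 mol.
n(C6H8O6) = 0.007095 / 1 = 0.007095 mol.
mass = 0.007095 mol x 176.12 g/mol = 1.25 g.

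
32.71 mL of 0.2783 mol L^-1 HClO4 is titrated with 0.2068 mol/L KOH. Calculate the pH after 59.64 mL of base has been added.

n(acid) = 0.2783 x 0.03271 = 0.009103 mol; n(KOH) added = 0.2068 x 0.05964 = 0.01233 mol.
Base is in excess by 0.01233 - 0.009103 = 0.003230 mol in a total volume of 0.09235 L.
[OH^-] = 0.003230/0.09235 = 0.03498 M, so pOH = 1.46 and pH = 14.00 - 1.46 = 12.54.

12.54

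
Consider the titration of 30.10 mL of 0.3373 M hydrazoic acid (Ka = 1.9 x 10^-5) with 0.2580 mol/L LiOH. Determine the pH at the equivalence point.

8.94

n(HN3) = 0.3373 x 0.03010 = 0.01015 mol; V(LiOH) at equivalence = 0.01015/0.2580 = 0.03935 L.
At equivalence all the acid is converted to N3-; total volume = 0.03010 + 0.03935 = 0.06945 L, so [N3-] = 0.01015/0.06945 = 0.1462 M.
Kb = Kw/Ka = 1.0e-14 / 1.9 x 10^-5 = 5.26e-10.
[OH^-] = sqrt(Kb x [N3-]) = sqrt(5.26e-10 x 0.1462) = 8.77e-6 M.
pOH = 5.06, so pH = 14.00 - 5.06 = 8.94.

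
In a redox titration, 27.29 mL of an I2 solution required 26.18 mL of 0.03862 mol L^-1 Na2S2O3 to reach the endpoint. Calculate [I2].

0.0185 M

n(Na2S2O3) = 0.03862 x 0.02618 = 0.001011 mol.
From the balanced equation, 2 mol Na2S2O3 reacts with 1 mol I2, so n(I2) = 0.001011 x 1/2 = 0.0005055 mol.
[I2] = 0.0005055 / 0.02729 L = 0.0185 M.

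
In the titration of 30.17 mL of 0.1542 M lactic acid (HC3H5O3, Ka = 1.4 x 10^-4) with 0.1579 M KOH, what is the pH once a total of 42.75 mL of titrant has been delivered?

12.46

n(acid) = 0.1542 x 0.03017 = 0.004652 mol; n(KOH) added = 0.1579 x 0.04275 = 0.006750 mol.
Base is in excess by 0.006750 - 0.004652 = 0.002098 mol in a total volume of 0.07292 L.
[OH^-] = 0.002098/0.07292 = 0.02877 M, so pOH = 1.54 and pH = 14.00 - 1.54 = 12.46.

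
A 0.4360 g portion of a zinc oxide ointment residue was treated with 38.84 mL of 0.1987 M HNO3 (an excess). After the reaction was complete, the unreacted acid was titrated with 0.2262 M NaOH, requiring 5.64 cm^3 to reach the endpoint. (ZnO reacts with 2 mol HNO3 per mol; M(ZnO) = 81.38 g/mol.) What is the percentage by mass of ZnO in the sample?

Total n(HNO3) added = 0.1987 x 0.03884 = 0.007718 mol.
n(NaOH) used = 0.2262 x 0.005640 = 0.001276 mol, which equals the excess n(HNO3).
So n(HNO3) consumed by the sample = 0.007718 - 0.001276 = 0.006442 mol.
n(ZnO) = 0.006442 / 2 = 0.003221 mol.
mass ZnO = 0.003221 x 81.38 = 0.2621 g, so %ZnO = 0.2621/0.4360 x 100 = 60.1%.

60.1%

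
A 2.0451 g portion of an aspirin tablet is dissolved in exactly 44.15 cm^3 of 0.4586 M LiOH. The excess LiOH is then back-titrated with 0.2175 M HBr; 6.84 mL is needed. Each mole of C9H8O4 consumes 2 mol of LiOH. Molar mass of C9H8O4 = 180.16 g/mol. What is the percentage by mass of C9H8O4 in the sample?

Total n(LiOH) added = 0.4586 x 0.04415 = 0.02025 mol.
n(HBr) used = 0.2175 x 0.006840 = 0.001488 mol, which equals the excess n(LiOH).
So n(LiOH) consumed by the sample = 0.02025 - 0.001488 = 0.01876 mol.
n(C9H8O4) = 0.01876 / 2 = 0.009380 mol.
mass C9H8O4 = 0.009380 x 180.16 = 1.690 g, so %C9H8O4 = 1.690/2.0451 x 100 = 82.6%.

82.6%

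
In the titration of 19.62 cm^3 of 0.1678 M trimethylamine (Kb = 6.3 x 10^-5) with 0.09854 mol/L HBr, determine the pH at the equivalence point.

5.50

n((CH3)3N) = 0.1678 x 0.01962 = 0.003292 mol; V(HBr) at equivalence = 0.003292/0.09854 = 0.03341 L.
At equivalence the base is fully converted to (CH3)3NH+; total volume = 0.05303 L, so [(CH3)3NH+] = 0.003292/0.05303 = 0.06208 M.
Ka((CH3)3NH+) = Kw/Kb = 1.0e-14 / 6.3 x 10^-5 = 1.59e-10.
[H^+] = sqrt(Ka x [(CH3)3NH+]) = sqrt(1.59e-10 x 0.06208) = 3.14e-6 M.
pH = -log(3.14e-6) = 5.50.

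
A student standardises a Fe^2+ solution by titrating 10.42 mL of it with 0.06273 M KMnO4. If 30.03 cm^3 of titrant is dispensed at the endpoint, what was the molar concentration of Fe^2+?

n(KMnO4) = 0.06273 x 0.03003 = 0.001884 mol.
From the balanced equation, 1 mol KMnO4 reacts with 5 mol Fe^2+, so n(Fe^2+) = 0.001884 x 5/1 = 0.009419 mol.
[Fe^2+] = 0.009419 / 0.01042 L = 0.904 M.

0.904 M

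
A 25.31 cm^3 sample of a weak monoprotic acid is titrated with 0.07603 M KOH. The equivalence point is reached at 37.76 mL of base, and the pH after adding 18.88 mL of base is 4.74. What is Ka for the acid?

1.8 x 10^-5

18.88 mL is half of the equivalence volume, so this is the half-equivalence point where [HA] = [A^-].
At half-equivalence pH = pKa, so pKa = 4.74.
Ka = 10^(-4.74) = 1.8 x 10^-5.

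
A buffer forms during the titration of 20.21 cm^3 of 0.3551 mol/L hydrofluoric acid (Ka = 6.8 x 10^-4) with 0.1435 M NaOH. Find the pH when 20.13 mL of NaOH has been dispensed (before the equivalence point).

3.00

Initial n(HF) = 0.3551 x 0.02021 = 0.007177 mol.
n(NaOH) added = 0.1435 x 0.02013 = 0.002889 mol, converting that many moles of HF to F-.
Remaining n(HF) = 0.004288 mol; n(F-) = 0.002889 mol.
By Henderson-Hasselbalch, pH = pKa + log([A^-]/[HA]) = 3.17 + log(0.002889/0.004288) = 3.17 + (-0.17) = 3.00.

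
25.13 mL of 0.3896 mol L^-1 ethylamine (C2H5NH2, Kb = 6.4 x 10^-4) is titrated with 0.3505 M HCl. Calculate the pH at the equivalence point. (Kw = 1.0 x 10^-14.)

n(C2H5NH2) = 0.3896 x 0.02513 = 0.009791 mol; V(HCl) at equivalence = 0.009791/0.3505 = 0.02793 L.
At equivalence the base is fully converted to C2H5NH3+; total volume = 0.05306 L, so [C2H5NH3+] = 0.009791/0.05306 = 0.1845 M.
Ka(C2H5NH3+) = Kw/Kb = 1.0e-14 / 6.4 x 10^-4 = 1.56e-11.
[H^+] = sqrt(Ka x [C2H5NH3+]) = sqrt(1.56e-11 x 0.1845) = 1.70e-6 M.
pH = -log(1.70e-6) = 5.77.

5.77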